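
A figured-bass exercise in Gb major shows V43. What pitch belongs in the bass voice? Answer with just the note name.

Ab

V in Gb major has root Db; the chord is Db-F-Ab-Cb.
The figure 43 means second inversion — the fifth is in the bass.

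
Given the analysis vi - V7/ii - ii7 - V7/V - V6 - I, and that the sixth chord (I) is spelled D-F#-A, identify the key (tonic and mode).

D major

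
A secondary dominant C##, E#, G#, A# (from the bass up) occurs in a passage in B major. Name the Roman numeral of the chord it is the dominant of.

iii

The chord is a dominant seventh chord on A#.
A dominant resolves down a perfect fifth: A# → D#. In B major, D# is scale degree 3, i.e. iii.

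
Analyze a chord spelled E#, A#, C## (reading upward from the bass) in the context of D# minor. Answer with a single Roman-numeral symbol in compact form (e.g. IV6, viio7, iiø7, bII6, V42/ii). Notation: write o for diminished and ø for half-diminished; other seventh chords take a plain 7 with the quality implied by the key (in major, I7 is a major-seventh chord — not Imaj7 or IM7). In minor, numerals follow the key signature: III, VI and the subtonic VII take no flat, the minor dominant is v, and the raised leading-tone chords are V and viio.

V64

The pitches A#-C##-E# form a major triad rooted on A#.
In D# minor, A# is the dominant; the diatonic major triad there is V.
With E# in the bass the chord is in second inversion, so the figured bass is 64.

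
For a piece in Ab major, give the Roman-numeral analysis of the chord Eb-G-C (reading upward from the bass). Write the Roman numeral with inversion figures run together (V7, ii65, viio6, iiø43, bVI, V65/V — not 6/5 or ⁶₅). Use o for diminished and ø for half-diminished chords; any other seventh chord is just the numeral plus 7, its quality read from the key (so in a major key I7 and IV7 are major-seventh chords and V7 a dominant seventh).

iii6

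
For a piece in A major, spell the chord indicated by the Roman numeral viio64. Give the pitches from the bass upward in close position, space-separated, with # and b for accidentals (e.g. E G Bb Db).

D G# B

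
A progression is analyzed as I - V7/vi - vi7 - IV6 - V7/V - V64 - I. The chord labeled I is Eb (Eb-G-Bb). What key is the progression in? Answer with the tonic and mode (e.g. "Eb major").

Eb major

I is given as Eb-G-Bb — a major triad with root Eb.
If Eb is scale degree 1 and the mode makes that degree carry a major triad, the tonic is Eb and the mode is major.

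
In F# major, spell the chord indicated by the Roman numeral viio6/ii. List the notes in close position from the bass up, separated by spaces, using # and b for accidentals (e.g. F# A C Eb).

A# C# F##

viio6/ii is a secondary leading-tone chord. The target ii is G# in F# major; the applied chord is rooted a semitone below, on F##.
Building a diminished triad on F## gives F##-A#-C#.
With the 6 figure the chord is in first inversion; from the bass A# upward in close position it reads A#-C#-F##.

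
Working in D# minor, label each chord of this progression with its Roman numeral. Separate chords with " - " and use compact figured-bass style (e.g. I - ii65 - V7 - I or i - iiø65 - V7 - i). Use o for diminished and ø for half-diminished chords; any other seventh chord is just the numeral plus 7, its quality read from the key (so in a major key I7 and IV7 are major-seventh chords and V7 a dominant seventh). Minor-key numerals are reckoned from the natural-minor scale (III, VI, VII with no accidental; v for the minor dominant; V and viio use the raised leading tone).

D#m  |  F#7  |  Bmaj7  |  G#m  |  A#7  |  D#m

D#m: minor triad on D# = scale degree 1 → i.
F#7: chromatic; F# is V of VI, so V7/VI.
Bmaj7: major seventh chord on B = scale degree 6 → VI7.
G#m: root G# is the subdominant; minor triad there is iv.
A#7 has root A#, degree 5 in D# minor, so V7.
D#m: minor triad on D# = scale degree 1 → i.

i - V7/VI - VI7 - iv - V7 - i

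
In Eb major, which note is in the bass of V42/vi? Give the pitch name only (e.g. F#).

F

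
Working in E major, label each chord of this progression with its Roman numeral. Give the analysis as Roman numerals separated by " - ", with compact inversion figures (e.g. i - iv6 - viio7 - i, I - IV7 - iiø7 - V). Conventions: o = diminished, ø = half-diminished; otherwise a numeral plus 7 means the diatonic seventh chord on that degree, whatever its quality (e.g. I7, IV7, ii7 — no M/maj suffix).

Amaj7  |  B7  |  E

Amaj7: major seventh chord on A = scale degree 4 → IV7.
B7: root B is the dominant; dominant seventh chord there is V7.
E: major triad on E = scale degree 1 → I.

IV7 - V7 - I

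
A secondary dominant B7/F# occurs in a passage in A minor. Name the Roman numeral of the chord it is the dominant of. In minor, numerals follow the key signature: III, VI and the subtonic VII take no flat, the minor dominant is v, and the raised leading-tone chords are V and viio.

V

The chord is a dominant seventh chord on B.
A dominant resolves down a perfect fifth: B → E. In A minor, E is scale degree 5, i.e. V.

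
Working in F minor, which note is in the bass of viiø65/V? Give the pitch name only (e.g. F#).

D

The applied chord viiø65/V is rooted on B: B-D-F-A.
The figure 65 means first inversion — the third is in the bass.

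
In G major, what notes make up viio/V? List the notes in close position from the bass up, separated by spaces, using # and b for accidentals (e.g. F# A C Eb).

C# E G

viio/V is a secondary leading-tone chord. The target V is D in G major; the applied chord is rooted a semitone below, on C#.
Building a diminished triad on C# gives C#-E-G.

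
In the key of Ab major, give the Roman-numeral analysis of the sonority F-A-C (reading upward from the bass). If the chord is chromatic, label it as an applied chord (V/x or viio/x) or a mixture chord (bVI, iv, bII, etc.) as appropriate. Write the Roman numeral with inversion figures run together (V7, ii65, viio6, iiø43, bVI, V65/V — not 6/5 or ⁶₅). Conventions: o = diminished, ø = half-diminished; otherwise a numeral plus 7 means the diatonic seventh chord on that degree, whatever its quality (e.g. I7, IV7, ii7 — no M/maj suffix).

Stacked in thirds the chord is F-A-C: a major triad on F.
F is not a diatonic chord root with this quality in Ab major, but it lies a perfect fifth above Bb (ii), so the chord functions as an applied dominant of ii.

V/ii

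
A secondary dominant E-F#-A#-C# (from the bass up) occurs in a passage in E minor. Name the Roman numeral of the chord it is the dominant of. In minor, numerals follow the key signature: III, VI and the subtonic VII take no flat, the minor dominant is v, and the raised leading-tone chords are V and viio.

The chord is a dominant seventh chord on F#.
A dominant resolves down a perfect fifth: F# → B. In E minor, B is scale degree 5, i.e. V.

V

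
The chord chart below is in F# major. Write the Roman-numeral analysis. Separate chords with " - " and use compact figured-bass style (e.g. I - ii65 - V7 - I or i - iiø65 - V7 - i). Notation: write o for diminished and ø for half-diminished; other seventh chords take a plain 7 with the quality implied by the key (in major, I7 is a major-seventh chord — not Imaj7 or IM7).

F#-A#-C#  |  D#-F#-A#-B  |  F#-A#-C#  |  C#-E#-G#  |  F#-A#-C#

F#-A#-C#: root F# is the tonic; major triad there is I.
D#-F#-A#-B: major seventh chord on B = scale degree 4 → IV65.
F#-A#-C#: major triad on F# = scale degree 1 → I.
C#-E#-G#: major triad on C# = scale degree 5 → V.
F#-A#-C#: major triad on F# = scale degree 1 → I.

I - IV65 - I - V - I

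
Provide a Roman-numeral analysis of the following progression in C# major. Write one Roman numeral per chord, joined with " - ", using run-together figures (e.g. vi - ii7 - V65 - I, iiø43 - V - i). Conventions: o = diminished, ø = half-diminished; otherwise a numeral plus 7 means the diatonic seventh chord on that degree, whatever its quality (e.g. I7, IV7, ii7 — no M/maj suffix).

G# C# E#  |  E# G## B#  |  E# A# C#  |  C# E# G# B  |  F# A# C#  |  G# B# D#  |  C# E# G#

G#-C#-E# has root C#, degree 1 in C# major, so I64.
E#-G##-B#: chromatic; E# is V of vi, so V/vi.
E#-A#-C# has root A#, degree 6 in C# major, so vi64.
C#-E#-G#-B is the secondary dominant of IV (dominant seventh chord on C#): V7/IV.
F#-A#-C# has root F#, degree 4 in C# major, so IV.
G#-B#-D# has root G#, degree 5 in C# major, so V.
C#-E#-G#: root C# is the tonic; major triad there is I.

I64 - V/vi - vi64 - V7/IV - IV - V - I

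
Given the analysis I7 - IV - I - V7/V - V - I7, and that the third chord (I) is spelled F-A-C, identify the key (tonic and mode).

F major

I is given as F-A-C — a major triad with root F.
If F is scale degree 1 and the mode makes that degree carry a major triad, the tonic is F and the mode is major.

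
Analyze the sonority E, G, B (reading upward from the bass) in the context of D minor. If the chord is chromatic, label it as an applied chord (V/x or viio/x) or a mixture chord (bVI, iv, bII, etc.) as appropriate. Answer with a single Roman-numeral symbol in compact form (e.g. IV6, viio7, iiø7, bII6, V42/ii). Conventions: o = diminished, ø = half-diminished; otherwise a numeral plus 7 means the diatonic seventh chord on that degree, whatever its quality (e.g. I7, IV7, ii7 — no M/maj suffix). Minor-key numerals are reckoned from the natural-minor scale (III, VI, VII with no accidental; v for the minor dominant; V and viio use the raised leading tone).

ii

The pitches E-G-B form a minor triad rooted on E.
E is the second degree of D minor. This is the minor supertonic, borrowed from the parallel major (the Dorian ii).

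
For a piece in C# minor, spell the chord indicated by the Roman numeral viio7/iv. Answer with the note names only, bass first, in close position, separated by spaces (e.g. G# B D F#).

viio7/iv is a secondary leading-tone chord. The target iv is F# in C# minor; the applied chord is rooted a semitone below, on E#.
Building a fully diminished seventh chord on E# gives E#-G#-B-D.

E# G# B D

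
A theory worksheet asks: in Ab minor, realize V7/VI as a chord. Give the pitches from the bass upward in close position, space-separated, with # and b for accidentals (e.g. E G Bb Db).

V7/VI is a secondary dominant — the dominant seventh of VI. VI in Ab minor is Fb, so the applied chord's root is Cb, a perfect fifth above.
Building a dominant seventh chord on Cb gives Cb-Eb-Gb-Bbb.

Cb Eb Gb Bbb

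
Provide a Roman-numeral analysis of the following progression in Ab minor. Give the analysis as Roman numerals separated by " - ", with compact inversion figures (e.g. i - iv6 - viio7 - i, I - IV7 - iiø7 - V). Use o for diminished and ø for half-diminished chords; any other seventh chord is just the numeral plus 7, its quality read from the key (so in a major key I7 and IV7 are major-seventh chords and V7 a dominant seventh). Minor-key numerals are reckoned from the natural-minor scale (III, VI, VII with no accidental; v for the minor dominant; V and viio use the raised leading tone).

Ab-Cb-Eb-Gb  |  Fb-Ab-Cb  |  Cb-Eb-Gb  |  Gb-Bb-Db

i7 - VI - III - VII

Ab-Cb-Eb-Gb has root Ab, degree 1 in Ab minor, so i7.
Fb-Ab-Cb: major triad on Fb = scale degree 6 → VI.
Cb-Eb-Gb: root Cb is the mediant; major triad there is III.
Gb-Bb-Db: major triad on Gb = scale degree 7 → VII.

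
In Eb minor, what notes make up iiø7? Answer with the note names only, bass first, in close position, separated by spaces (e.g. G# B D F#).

The numeral's case and figure indicate a half-diminished seventh chord. In Eb minor its root, the supertonic, is F.
Stacking thirds from F gives F-Ab-Cb-Eb.

F Ab Cb Eb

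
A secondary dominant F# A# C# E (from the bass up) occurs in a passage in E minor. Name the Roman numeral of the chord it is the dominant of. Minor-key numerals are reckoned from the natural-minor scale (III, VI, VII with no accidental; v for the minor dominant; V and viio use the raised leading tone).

V

The chord is a dominant seventh chord on F#.
A dominant resolves down a perfect fifth: F# → B. In E minor, B is scale degree 5, i.e. V.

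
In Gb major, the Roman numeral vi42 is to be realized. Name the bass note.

Db

vi in Gb major has root Eb; the chord is Eb-Gb-Bb-Db.
The figure 42 means third inversion — the seventh is in the bass.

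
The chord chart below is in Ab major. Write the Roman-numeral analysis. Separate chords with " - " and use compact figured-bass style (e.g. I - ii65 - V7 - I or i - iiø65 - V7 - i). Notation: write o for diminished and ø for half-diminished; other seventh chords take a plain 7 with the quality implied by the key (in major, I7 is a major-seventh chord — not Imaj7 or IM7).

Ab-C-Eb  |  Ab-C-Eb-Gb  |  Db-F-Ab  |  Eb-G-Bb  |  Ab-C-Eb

I - V7/IV - IV - V - I

Ab-C-Eb has root Ab, degree 1 in Ab major, so I.
Ab-C-Eb-Gb: chromatic; Ab is V of IV, so V7/IV.
Db-F-Ab: root Db is the subdominant; major triad there is IV.
Eb-G-Bb: root Eb is the dominant; major triad there is V.
Ab-C-Eb has root Ab, degree 1 in Ab major, so I.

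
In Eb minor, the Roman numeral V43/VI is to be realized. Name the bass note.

Db

The applied chord V43/VI is rooted on Gb: Gb-Bb-Db-Fb.
The figure 43 means second inversion — the fifth is in the bass.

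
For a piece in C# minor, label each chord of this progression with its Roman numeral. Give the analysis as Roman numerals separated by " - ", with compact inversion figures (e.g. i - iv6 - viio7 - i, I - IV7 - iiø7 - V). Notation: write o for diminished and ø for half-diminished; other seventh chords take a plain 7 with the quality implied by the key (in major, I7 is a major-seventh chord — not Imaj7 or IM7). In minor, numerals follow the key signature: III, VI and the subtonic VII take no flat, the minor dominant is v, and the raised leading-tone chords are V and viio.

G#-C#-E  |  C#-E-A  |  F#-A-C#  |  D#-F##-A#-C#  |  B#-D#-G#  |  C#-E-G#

G#-C#-E has root C#, degree 1 in C# minor, so i64.
C#-E-A: major triad on A = scale degree 6 → VI6.
F#-A-C# has root F#, degree 4 in C# minor, so iv.
D#-F##-A#-C#: a dominant seventh chord on D#, the applied dominant of V → V7/V.
B#-D#-G#: root G# is the dominant; major triad there is V6.
C#-E-G#: minor triad on C# = scale degree 1 → i.

i64 - VI6 - iv - V7/V - V6 - i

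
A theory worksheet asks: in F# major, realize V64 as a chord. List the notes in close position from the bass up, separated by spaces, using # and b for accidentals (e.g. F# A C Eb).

G# C# E#

In F# major, the fifth degree is C#, and the diatonic chord built there is a major triad.
That chord is spelled C#-E#-G#.
The figured bass 64 indicates second inversion, placing the fifth (G#) in the bass: G#-C#-E#.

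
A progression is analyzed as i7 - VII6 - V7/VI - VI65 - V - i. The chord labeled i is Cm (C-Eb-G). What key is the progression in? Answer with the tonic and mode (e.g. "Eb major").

C minor

i is given as C-Eb-G — a minor triad with root C.
If C is scale degree 1 and the mode makes that degree carry a minor triad, the tonic is C and the mode is minor.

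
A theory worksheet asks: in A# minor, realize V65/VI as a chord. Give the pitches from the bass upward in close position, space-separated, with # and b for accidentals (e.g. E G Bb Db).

E# G# B C#

V65/VI is a secondary dominant — the dominant seventh of VI. VI in A# minor is F#, so the applied chord's root is C#, a perfect fifth above.
Building a dominant seventh chord on C# gives C#-E#-G#-B.
With the 65 figure the chord is in first inversion; from the bass E# upward in close position it reads E#-G#-B-C#.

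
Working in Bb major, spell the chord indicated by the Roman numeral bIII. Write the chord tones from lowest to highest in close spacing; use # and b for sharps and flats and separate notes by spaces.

Db F Ab

bIII is a major triad on the lowered third degree, borrowed from the parallel minor. In Bb major that root is Db.
So the chord is Db-F-Ab, a major triad.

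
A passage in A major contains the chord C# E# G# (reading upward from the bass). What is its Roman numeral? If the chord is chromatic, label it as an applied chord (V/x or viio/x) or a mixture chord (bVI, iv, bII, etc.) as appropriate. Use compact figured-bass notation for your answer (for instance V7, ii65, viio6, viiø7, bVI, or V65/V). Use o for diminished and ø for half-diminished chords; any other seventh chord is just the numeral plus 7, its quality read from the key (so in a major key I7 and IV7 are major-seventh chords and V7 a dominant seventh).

The pitches C#-E#-G# form a major triad rooted on C#.
C# is not a diatonic chord root with this quality in A major, but it lies a perfect fifth above F# (vi), so the chord functions as an applied dominant of vi.

V/vi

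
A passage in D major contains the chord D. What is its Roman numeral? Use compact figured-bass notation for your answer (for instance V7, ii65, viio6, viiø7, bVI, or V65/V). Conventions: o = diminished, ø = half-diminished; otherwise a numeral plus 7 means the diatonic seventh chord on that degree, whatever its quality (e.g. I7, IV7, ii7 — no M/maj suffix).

The pitches D-F#-A form a major triad rooted on D.
D is scale degree 1 in D major, and a major triad on that degree is written I.

I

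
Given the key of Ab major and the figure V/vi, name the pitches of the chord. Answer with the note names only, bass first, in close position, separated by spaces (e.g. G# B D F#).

C E G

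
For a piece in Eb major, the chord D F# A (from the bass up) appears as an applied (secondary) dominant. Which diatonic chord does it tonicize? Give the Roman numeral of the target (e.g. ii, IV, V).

The chord is a major triad on D.
A dominant resolves down a perfect fifth: D → G. In Eb major, G is scale degree 3, i.e. iii.

iii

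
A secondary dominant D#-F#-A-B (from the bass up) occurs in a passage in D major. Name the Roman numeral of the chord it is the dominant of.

The chord is a dominant seventh chord on B.
A dominant resolves down a perfect fifth: B → E. In D major, E is scale degree 2, i.e. ii.

ii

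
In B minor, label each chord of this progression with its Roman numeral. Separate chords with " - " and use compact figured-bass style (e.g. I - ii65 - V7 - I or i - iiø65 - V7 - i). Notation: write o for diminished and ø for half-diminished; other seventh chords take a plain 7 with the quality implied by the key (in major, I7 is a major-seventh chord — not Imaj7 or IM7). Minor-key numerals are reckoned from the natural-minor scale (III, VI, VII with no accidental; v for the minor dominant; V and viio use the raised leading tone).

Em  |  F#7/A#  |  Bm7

Em has root E, degree 4 in B minor, so iv.
F#7/A#: dominant seventh chord on F# = scale degree 5 → V65.
Bm7 has root B, degree 1 in B minor, so i7.

iv - V65 - i7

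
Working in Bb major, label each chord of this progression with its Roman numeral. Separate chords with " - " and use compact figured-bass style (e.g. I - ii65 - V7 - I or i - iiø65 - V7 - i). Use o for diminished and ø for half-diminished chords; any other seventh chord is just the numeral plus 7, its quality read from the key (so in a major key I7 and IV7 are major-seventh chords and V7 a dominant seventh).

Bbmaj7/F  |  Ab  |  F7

I43 - bVII - V7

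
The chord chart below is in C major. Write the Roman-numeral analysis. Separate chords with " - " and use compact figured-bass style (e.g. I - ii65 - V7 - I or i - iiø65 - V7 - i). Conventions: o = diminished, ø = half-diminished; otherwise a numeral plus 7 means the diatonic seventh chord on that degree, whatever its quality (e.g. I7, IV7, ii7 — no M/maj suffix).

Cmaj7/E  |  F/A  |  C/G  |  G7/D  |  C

I65 - IV6 - I64 - V43 - I

Cmaj7/E has root C, degree 1 in C major, so I65.
F/A: root F is the subdominant; major triad there is IV6.
C/G: root C is the tonic; major triad there is I64.
G7/D has root G, degree 5 in C major, so V43.
C has root C, degree 1 in C major, so I.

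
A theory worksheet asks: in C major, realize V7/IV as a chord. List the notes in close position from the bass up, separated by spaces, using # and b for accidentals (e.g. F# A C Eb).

C E G Bb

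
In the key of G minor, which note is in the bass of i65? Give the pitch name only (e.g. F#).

Bb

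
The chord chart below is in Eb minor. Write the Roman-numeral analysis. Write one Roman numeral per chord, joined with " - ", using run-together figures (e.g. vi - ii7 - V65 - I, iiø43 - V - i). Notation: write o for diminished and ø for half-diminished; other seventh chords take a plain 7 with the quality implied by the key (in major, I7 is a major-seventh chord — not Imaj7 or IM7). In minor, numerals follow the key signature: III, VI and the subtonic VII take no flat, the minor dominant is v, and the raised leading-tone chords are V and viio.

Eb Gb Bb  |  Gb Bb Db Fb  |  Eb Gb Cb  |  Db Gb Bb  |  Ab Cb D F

Eb-Gb-Bb has root Eb, degree 1 in Eb minor, so i.
Gb-Bb-Db-Fb: a dominant seventh chord on Gb, the applied dominant of VI → V7/VI.
Eb-Gb-Cb has root Cb, degree 6 in Eb minor, so VI6.
Db-Gb-Bb has root Gb, degree 3 in Eb minor, so III64.
Ab-Cb-D-F: root D is the leading tone; fully diminished seventh chord there is viio43.

i - V7/VI - VI6 - III64 - viio43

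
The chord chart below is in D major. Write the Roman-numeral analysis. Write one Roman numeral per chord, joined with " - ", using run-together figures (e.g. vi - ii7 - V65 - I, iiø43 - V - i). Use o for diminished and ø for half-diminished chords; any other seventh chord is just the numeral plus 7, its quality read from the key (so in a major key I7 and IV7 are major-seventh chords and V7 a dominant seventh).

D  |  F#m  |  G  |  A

I - iii - IV - V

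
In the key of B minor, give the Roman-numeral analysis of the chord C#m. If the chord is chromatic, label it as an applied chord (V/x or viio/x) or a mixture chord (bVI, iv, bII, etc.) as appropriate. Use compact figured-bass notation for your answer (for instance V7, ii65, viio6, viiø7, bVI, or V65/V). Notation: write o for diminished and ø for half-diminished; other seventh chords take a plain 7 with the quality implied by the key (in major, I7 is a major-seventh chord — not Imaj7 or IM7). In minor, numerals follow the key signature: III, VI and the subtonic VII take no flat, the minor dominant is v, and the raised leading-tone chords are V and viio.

ii

Stacked in thirds the chord is C#-E-G#: a minor triad on C#.
C# is the second degree of B minor. This is the minor supertonic, borrowed from the parallel major (the Dorian ii).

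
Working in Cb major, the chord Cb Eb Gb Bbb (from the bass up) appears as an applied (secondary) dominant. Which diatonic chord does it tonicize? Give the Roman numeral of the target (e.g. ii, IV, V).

The chord is a dominant seventh chord on Cb.
A dominant resolves down a perfect fifth: Cb → Fb. In Cb major, Fb is scale degree 4, i.e. IV.

IV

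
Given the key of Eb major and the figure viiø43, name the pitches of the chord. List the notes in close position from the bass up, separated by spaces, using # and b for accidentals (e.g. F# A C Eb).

In Eb major, the leading tone is D, and the diatonic chord built there is a half-diminished seventh chord.
That chord is spelled D-F-Ab-C.
The figured bass 43 indicates second inversion, placing the fifth (Ab) in the bass: Ab-C-D-F.

Ab C D F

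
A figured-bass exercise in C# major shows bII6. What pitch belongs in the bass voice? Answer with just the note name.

bII in C# major has root D; the chord is D-F#-A.
The figure 6 means first inversion — the third is in the bass.

F#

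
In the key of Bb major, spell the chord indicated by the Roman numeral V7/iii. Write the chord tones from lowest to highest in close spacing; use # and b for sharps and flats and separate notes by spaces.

V7/iii is a secondary dominant — the dominant seventh of iii. iii in Bb major is D, so the applied chord's root is A, a perfect fifth above.
Building a dominant seventh chord on A gives A-C#-E-G.

A C# E G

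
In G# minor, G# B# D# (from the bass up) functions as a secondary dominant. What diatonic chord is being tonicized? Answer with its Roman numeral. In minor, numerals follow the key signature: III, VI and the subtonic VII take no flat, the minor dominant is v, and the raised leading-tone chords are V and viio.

iv

The chord is a major triad on G#.
A dominant resolves down a perfect fifth: G# → C#. In G# minor, C# is scale degree 4, i.e. iv.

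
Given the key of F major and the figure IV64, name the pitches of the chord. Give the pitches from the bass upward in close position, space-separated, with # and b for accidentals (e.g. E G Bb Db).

F Bb D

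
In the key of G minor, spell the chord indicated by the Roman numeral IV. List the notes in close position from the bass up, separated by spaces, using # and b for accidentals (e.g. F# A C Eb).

C E G

IV is the major subdominant, borrowed from the parallel major. In G minor that root is C.
So the chord is C-E-G, a major triad.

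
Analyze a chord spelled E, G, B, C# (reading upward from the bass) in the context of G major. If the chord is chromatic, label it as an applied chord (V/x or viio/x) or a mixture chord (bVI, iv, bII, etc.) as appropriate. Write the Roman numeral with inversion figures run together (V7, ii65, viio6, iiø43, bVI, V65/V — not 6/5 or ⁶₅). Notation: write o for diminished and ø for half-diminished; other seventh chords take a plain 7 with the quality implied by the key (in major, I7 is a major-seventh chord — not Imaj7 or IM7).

The pitches C#-E-G-B form a half-diminished seventh chord rooted on C#.
C# sits a half step below D (V in G major); a diminished chord there is the applied leading-tone chord of V.
With E in the bass the chord is in first inversion, so the figured bass is 65.

viiø65/V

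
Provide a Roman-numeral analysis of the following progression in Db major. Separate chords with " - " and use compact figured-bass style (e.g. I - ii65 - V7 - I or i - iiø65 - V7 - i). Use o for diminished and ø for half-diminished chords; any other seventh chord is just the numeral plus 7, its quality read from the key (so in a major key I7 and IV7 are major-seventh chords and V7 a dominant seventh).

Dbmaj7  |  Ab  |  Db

I7 - V - I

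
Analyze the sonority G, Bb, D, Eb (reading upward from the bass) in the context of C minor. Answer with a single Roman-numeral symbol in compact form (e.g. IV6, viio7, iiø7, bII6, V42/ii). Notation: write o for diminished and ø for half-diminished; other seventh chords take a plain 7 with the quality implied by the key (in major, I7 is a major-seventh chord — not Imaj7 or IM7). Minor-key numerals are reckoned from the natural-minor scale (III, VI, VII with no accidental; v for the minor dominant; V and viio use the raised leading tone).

III65

Stacked in thirds the chord is Eb-G-Bb-D: a major seventh chord on Eb.
Eb is scale degree 3 in C minor, and a major seventh chord on that degree is written III7.
With G in the bass the chord is in first inversion, so the figured bass is 65.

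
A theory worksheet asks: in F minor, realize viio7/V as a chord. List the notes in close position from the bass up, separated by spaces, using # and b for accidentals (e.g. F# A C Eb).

The slash marks an applied leading-tone chord: viio of V. In F minor, V is C, so the leading tone to it is B, a half step below.
Building a fully diminished seventh chord on B gives B-D-F-Ab.

B D F Ab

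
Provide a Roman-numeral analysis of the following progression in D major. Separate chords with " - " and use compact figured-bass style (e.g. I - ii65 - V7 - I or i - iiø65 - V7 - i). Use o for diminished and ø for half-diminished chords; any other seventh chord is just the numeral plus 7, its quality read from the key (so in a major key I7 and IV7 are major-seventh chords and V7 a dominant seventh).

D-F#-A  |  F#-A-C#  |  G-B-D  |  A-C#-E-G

D-F#-A has root D, degree 1 in D major, so I.
F#-A-C# has root F#, degree 3 in D major, so iii.
G-B-D: root G is the subdominant; major triad there is IV.
A-C#-E-G: root A is the dominant; dominant seventh chord there is V7.

I - iii - IV - V7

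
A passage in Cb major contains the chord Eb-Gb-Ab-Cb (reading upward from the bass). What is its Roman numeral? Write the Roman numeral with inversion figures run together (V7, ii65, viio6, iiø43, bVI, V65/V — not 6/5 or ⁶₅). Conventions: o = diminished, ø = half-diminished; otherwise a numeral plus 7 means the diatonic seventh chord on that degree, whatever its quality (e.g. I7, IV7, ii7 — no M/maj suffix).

Stacked in thirds the chord is Ab-Cb-Eb-Gb: a minor seventh chord on Ab.
Ab is scale degree 6 in Cb major, and a minor seventh chord on that degree is written vi7.
With Eb in the bass the chord is in second inversion, so the figured bass is 43.

vi43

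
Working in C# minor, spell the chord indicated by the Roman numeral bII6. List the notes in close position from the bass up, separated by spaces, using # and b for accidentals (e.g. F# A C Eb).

F# A D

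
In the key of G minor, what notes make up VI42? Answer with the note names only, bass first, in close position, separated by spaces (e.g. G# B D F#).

D Eb G Bb

The numeral's case and figure indicate a major seventh chord. In G minor its root, scale degree 6, is Eb.
Stacking thirds from Eb gives Eb-G-Bb-D.
The figured bass 42 indicates third inversion, placing the seventh (D) in the bass: D-Eb-G-Bb.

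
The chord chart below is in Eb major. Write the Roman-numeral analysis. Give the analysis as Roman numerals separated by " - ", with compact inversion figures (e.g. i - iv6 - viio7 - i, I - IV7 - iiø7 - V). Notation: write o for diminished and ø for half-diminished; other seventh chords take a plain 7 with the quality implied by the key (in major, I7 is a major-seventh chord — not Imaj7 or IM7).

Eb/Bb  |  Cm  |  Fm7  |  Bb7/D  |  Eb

Eb/Bb: major triad on Eb = scale degree 1 → I64.
Cm: root C is the submediant; minor triad there is vi.
Fm7 has root F, degree 2 in Eb major, so ii7.
Bb7/D has root Bb, degree 5 in Eb major, so V65.
Eb has root Eb, degree 1 in Eb major, so I.

I64 - vi - ii7 - V65 - I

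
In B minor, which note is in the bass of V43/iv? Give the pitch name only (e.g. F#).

The applied chord V43/iv is rooted on B: B-D#-F#-A.
The figure 43 means second inversion — the fifth is in the bass.

F#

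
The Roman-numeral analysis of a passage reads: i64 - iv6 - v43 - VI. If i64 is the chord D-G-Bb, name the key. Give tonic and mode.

G minor

i64 is given as D-G-Bb — a minor triad with root G.
If G is scale degree 1 and the mode makes that degree carry a minor triad, the tonic is G and the mode is minor.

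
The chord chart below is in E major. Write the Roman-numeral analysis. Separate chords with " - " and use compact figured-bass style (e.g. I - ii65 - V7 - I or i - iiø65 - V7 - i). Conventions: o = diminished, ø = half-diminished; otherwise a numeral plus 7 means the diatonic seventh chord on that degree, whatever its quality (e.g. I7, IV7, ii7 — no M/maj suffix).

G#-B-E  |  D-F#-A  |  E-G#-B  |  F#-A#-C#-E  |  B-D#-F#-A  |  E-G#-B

G#-B-E has root E, degree 1 in E major, so I6.
D-F#-A: D with this quality isn't in the key; it's bVII, borrowed from the parallel minor.
E-G#-B: root E is the tonic; major triad there is I.
F#-A#-C#-E: chromatic; F# is V of V, so V7/V.
B-D#-F#-A: dominant seventh chord on B = scale degree 5 → V7.
E-G#-B: major triad on E = scale degree 1 → I.

I6 - bVII - I - V7/V - V7 - I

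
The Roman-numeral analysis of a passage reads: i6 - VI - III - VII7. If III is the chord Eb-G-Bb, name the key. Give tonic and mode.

The chord Eb is a major triad rooted on Eb; its label is III.
If Eb is scale degree 3 and the mode makes that degree carry a major triad, the tonic is C and the mode is minor.

C minor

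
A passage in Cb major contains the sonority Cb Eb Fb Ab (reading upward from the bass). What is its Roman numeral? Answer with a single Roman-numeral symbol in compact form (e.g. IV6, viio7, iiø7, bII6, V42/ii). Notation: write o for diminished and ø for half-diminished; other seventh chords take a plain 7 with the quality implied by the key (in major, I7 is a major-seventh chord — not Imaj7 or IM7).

IV43

The pitches Fb-Ab-Cb-Eb form a major seventh chord rooted on Fb.
Fb is scale degree 4 in Cb major, and a major seventh chord on that degree is written IV7.
With Cb in the bass the chord is in second inversion, so the figured bass is 43.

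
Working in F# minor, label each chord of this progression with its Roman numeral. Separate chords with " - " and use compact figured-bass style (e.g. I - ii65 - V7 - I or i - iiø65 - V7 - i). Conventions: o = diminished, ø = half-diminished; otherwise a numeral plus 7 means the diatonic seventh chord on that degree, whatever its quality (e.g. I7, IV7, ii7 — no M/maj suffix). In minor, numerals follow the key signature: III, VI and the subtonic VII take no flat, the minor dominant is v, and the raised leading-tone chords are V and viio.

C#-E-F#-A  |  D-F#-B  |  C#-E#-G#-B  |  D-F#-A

i43 - iv6 - V7 - VI

C#-E-F#-A has root F#, degree 1 in F# minor, so i43.
D-F#-B: root B is the subdominant; minor triad there is iv6.
C#-E#-G#-B: root C# is the dominant; dominant seventh chord there is V7.
D-F#-A: major triad on D = scale degree 6 → VI.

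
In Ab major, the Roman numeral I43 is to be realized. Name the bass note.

Eb

I in Ab major has root Ab; the chord is Ab-C-Eb-G.
The figure 43 means second inversion — the fifth is in the bass.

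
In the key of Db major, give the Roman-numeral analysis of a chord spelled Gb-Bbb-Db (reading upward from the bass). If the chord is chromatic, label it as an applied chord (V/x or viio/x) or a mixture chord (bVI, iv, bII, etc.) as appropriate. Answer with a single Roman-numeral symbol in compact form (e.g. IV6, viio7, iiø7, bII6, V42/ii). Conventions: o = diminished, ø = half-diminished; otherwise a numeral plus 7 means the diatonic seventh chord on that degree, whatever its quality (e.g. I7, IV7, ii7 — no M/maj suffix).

iv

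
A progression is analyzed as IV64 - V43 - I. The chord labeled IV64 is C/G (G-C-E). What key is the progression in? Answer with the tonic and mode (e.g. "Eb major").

The anchor chord is a major triad on C, labeled IV64.
Counting down 3 scale steps from C places the tonic on G; a major triad on degree 4 is diatonic only in major.

G major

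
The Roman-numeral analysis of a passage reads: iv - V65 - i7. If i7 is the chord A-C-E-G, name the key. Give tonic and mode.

The chord Am7 is a minor seventh chord rooted on A; its label is i7.
If A is scale degree 1 and the mode makes that degree carry a minor seventh chord, the tonic is A and the mode is minor.

A minor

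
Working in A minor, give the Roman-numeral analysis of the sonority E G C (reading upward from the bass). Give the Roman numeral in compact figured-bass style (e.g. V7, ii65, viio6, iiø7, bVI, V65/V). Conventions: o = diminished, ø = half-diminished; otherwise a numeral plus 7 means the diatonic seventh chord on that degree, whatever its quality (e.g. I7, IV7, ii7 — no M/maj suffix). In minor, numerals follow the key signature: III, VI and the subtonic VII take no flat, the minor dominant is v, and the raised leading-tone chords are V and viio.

Stacked in thirds the chord is C-E-G: a major triad on C.
In A minor, C is the mediant; the diatonic major triad there is III.
With E in the bass the chord is in first inversion, so the figured bass is 6.

III6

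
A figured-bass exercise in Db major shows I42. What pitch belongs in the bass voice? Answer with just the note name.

C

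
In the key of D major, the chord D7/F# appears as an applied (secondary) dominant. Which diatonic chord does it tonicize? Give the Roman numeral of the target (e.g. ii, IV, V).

The chord is a dominant seventh chord on D.
A dominant resolves down a perfect fifth: D → G. In D major, G is scale degree 4, i.e. IV.

IV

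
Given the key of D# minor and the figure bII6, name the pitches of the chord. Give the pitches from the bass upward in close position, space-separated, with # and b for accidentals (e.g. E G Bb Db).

Scale degree 2 in D# minor is E#; lowering it a half step gives E. bII6 is the Neapolitan sixth — a major triad on the lowered second degree, here in its customary first inversion.
So the chord is E-G#-B.
The figured bass 6 indicates first inversion, placing the third (G#) in the bass: G#-B-E.

G# B E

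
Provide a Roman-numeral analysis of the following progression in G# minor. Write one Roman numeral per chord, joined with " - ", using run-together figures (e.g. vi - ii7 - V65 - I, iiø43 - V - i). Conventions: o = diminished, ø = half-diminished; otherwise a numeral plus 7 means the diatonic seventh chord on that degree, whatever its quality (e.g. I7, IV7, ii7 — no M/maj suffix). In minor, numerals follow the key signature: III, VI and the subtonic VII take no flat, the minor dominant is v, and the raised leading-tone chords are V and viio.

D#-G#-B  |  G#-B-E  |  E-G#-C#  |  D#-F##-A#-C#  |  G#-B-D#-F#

i64 - VI6 - iv6 - V7 - i7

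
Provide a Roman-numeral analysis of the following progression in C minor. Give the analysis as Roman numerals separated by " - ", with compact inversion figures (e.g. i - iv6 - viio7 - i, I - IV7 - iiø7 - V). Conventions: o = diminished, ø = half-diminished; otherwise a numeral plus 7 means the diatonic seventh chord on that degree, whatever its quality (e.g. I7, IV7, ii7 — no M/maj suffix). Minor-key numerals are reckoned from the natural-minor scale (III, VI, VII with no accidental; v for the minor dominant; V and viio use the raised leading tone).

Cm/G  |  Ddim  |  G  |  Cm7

i64 - iio - V - i7

Cm/G: minor triad on C = scale degree 1 → i64.
Ddim: diminished triad on D = scale degree 2 → iio.
G has root G, degree 5 in C minor, so V.
Cm7 has root C, degree 1 in C minor, so i7.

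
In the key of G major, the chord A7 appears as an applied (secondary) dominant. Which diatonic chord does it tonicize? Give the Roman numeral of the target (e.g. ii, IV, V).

V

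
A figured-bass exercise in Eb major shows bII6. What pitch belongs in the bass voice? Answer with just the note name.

Ab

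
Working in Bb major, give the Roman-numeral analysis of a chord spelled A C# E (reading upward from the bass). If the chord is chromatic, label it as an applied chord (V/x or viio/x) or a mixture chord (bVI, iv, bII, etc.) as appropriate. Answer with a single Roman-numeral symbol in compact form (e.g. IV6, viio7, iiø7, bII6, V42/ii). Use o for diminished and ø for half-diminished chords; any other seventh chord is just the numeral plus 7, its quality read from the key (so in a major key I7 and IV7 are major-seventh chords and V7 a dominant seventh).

V/iii

The pitches A-C#-E form a major triad rooted on A.
A is not a diatonic chord root with this quality in Bb major, but it lies a perfect fifth above D (iii), so the chord functions as an applied dominant of iii.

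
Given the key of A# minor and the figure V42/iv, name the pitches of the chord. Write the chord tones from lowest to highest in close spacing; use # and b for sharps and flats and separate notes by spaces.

G# A# C## E#

V42/iv is a secondary dominant — the dominant seventh of iv. iv in A# minor is D#, so the applied chord's root is A#, a perfect fifth above.
Building a dominant seventh chord on A# gives A#-C##-E#-G#.
With the 42 figure the chord is in third inversion; from the bass G# upward in close position it reads G#-A#-C##-E#.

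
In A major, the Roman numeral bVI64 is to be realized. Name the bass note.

bVI in A major has root F; the chord is F-A-C.
The figure 64 means second inversion — the fifth is in the bass.

C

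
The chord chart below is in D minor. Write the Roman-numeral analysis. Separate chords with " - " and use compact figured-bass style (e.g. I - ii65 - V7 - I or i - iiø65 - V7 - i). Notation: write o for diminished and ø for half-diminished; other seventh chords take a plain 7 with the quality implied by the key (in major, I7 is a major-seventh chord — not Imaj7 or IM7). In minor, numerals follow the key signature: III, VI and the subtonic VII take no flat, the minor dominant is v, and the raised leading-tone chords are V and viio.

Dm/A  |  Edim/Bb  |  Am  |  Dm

Dm/A has root D, degree 1 in D minor, so i64.
Edim/Bb: diminished triad on E = scale degree 2 → iio64.
Am has root A, degree 5 in D minor, so v.
Dm: minor triad on D = scale degree 1 → i.

i64 - iio64 - v - i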